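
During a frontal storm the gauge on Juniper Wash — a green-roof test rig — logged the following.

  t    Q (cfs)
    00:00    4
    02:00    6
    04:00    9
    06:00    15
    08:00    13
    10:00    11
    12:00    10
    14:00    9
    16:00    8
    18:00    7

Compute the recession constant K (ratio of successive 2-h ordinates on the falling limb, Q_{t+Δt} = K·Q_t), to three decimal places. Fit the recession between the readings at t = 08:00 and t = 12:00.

Using the recession-limb readings at t = 08:00 and t = 12:00: Q falls from 13 to 10 cfs over 2 intervals.
K = (Q₂/Q₁)^(1/2) = (10/13)^(1/2) = 0.877.

K ≈ 0.877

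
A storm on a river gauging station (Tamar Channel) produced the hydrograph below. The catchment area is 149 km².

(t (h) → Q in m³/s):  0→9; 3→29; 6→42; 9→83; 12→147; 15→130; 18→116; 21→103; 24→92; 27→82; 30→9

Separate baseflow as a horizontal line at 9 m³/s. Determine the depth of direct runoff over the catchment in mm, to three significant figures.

d ≈ 53.9 mm

Direct runoff: 0.0, 20.0, 33.0, 74.0, 138.0, 121.0, 107.0, 94.0, 83.0, 73.0, 0.0 m³/s; ΣQ_DR = 743.0 m³/s.
V = ΣQ_DR · Δt = 743.0 × 10800 s = 8.024 × 10^6 m³.
Over A = 149 km², depth = V / A = 53.9 mm.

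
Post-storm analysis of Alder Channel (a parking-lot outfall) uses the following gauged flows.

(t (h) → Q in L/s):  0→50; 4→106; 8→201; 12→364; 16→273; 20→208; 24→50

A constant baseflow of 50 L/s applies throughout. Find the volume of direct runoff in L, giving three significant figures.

Direct-runoff ordinates (Q − Q_b): 0.0, 56.0, 151.0, 314.0, 223.0, 158.0, 0.0 L/s.
ΣQ_DR = 902.0 L/s.
With Δt = 4 h = 14400 s, V = ΣQ_DR · Δt = 902.0 × 14400 = 1.30 × 10^7 L.

V ≈ 1.30 × 10^7 L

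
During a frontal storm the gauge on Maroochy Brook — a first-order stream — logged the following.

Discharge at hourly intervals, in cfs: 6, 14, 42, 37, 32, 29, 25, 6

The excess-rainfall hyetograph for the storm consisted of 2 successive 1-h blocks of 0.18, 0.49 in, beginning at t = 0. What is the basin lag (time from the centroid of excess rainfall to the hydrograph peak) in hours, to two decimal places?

Centroid of excess rainfall: t_c = Σ P_i·t̄_i / ΣP_i = 1.2313 h (block centres at 0.5, 1.5 h).
Hydrograph peak occurs at t = 2 h, so basin lag t_L = 2 − 1.2313 = 0.77 h.

t_L ≈ 0.77 h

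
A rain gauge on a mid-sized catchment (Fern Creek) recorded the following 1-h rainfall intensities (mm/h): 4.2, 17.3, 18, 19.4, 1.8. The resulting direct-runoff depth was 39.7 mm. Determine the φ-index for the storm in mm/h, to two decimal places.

φ ≈ 5.00 mm/h

Only the 3 blocks with intensity above φ contribute runoff: 17.3, 18, 19.4 mm/h.
Σ(I−φ)·Δt = d  ⇒  (17.3+18+19.4 − 3φ)·1 = 39.7
φ = (54.70 − 39.7/1) / 3 = 5.00 mm/h.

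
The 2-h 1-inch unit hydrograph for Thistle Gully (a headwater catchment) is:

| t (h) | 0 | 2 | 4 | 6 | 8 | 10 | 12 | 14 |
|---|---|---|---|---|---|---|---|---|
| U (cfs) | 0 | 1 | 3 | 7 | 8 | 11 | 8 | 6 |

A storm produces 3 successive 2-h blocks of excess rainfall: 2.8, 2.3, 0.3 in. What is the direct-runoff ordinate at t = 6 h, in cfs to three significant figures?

By discrete convolution, Q_j = Σ (P_i / 1 in) · U_{j−i}.
At t = 6 h (j=3): Q = (2.8/1)·7 + (2.3/1)·3 + (0.3/1)·1 = 26.8 cfs.

Q ≈ 26.8 cfs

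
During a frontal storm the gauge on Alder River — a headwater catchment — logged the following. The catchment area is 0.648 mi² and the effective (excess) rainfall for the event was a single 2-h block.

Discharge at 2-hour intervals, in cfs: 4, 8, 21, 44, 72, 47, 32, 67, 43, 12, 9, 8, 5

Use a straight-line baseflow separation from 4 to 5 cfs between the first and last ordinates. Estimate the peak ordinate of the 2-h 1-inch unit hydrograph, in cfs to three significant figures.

Direct runoff: 0.00, 3.92, 16.83, 39.75, 67.67, 42.58, 27.50, 62.42, 38.33, 7.25, 4.17, 3.08, 0.00 cfs; ΣQ_DR = 313.5 cfs, peak = 67.67 cfs.
Runoff depth d = ΣQ_DR·Δt / A = 313.5 × 7200 / (0.648 mi²) = 1.499 in.
The 1-inch UH is the DRH scaled by (1 in)/d, so U_p = 67.67 × 1/1.499 = 45.1 cfs.

U_p ≈ 45.1 cfs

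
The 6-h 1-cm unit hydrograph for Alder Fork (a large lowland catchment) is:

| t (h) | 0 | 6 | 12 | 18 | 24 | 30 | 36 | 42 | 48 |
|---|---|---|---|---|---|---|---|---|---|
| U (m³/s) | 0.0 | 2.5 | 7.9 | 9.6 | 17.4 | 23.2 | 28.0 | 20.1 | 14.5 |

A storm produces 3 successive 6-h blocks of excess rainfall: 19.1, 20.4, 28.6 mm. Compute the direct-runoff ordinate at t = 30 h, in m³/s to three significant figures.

Q ≈ 107 m³/s

By discrete convolution, Q_j = Σ (P_i / 10 mm) · U_{j−i}.
At t = 30 h (j=5): Q = (19.1/10)·23.2 + (20.4/10)·17.4 + (28.6/10)·9.6 = 107 m³/s.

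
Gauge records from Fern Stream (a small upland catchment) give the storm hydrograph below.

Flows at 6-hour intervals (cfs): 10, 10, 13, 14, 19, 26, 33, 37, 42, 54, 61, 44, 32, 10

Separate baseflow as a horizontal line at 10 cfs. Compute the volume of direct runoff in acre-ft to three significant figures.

Direct-runoff ordinates (Q − Q_b): 0.0, 0.0, 3.0, 4.0, 9.0, 16.0, 23.0, 27.0, 32.0, 44.0, 51.0, 34.0, 22.0, 0.0 cfs.
ΣQ_DR = 265.0 cfs.
With Δt = 6 h = 21600 s, V = ΣQ_DR · Δt = 265.0 × 21600 = 5.72 × 10^6 ft³ = 131 acre-ft.

V ≈ 131 acre-ft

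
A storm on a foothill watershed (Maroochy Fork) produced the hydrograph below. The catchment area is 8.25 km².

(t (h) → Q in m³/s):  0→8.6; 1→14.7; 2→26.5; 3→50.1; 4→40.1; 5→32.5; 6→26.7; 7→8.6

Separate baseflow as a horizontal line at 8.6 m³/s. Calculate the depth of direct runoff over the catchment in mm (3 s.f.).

d ≈ 60.7 mm

Direct runoff: 0.0, 6.1, 17.9, 41.5, 31.5, 23.9, 18.1, 0.0 m³/s; ΣQ_DR = 139.0 m³/s.
V = ΣQ_DR · Δt = 139.0 × 3600 s = 5.004 × 10^5 m³.
Over A = 8.25 km², depth = V / A = 60.7 mm.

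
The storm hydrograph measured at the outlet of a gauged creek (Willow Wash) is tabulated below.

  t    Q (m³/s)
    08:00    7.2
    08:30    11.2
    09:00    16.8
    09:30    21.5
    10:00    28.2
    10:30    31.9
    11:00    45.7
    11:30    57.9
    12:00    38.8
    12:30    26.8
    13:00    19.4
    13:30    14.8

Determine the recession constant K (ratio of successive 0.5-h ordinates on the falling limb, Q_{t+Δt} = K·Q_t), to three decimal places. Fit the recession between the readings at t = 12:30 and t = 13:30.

Using the recession-limb readings at t = 12:30 and t = 13:30: Q falls from 26.8 to 14.8 m³/s over 2 intervals.
K = (Q₂/Q₁)^(1/2) = (14.8/26.8)^(1/2) = 0.743.

K ≈ 0.743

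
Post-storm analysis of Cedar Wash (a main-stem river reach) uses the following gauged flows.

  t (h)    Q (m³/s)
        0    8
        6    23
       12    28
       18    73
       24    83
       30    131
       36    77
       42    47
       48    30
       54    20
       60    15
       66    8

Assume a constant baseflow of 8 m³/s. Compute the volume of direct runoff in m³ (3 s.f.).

Direct-runoff ordinates (Q − Q_b): 0.0, 15.0, 20.0, 65.0, 75.0, 123.0, 69.0, 39.0, 22.0, 12.0, 7.0, 0.0 m³/s.
ΣQ_DR = 447.0 m³/s.
With Δt = 6 h = 21600 s, V = ΣQ_DR · Δt = 447.0 × 21600 = 9.66 × 10^6 m³.

V ≈ 9.66 × 10^6 m³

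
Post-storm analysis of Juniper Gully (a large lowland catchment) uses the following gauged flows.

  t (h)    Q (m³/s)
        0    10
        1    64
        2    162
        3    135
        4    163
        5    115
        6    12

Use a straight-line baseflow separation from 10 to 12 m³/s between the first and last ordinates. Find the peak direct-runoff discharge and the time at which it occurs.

Subtracting baseflow gives direct-runoff ordinates: 0.00, 53.67, 151.33, 124.00, 151.67, 103.33, 0.00 m³/s.
The maximum is 151.67 m³/s, occurring at the reading for t = 4 h.

Q_p = 151.67 m³/s at t = 4 h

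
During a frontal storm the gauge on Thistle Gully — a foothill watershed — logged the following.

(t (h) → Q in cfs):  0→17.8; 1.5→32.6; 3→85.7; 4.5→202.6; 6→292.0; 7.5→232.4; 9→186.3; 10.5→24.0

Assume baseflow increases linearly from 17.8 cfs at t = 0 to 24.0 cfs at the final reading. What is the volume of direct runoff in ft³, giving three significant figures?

Direct-runoff ordinates (Q − Q_b): 0.00, 13.91, 66.13, 182.14, 270.66, 210.17, 163.19, 0.00 cfs.
ΣQ_DR = 906.2 cfs.
With Δt = 1.5 h = 5400 s, V = ΣQ_DR · Δt = 906.2 × 5400 = 4.89 × 10^6 ft³.

V ≈ 4.89 × 10^6 ft³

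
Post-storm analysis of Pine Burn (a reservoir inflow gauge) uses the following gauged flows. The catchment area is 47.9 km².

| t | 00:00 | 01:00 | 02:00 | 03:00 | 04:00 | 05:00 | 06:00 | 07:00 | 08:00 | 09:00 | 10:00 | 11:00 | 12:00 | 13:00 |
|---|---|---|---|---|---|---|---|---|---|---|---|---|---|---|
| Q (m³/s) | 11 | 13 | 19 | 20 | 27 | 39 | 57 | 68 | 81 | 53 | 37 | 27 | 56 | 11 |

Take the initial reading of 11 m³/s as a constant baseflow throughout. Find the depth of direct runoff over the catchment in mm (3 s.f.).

d ≈ 27.4 mm

Direct runoff: 0.0, 2.0, 8.0, 9.0, 16.0, 28.0, 46.0, 57.0, 70.0, 42.0, 26.0, 16.0, 45.0, 0.0 m³/s; ΣQ_DR = 365.0 m³/s.
V = ΣQ_DR · Δt = 365.0 × 3600 s = 1.314 × 10^6 m³.
Over A = 47.9 km², depth = V / A = 27.4 mm.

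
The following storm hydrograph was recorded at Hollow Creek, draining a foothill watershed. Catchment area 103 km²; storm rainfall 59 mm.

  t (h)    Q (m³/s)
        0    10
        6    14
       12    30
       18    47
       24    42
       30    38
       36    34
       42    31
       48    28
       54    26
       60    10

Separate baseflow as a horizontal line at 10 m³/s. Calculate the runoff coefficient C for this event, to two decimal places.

C ≈ 0.71

ΣQ_DR = 200.0 m³/s; V = ΣQ_DR·Δt = 4.320 × 10^6 m³.
Runoff depth d = V / A = 41.94 mm.
C = d / P = 41.94 / 59 = 0.71.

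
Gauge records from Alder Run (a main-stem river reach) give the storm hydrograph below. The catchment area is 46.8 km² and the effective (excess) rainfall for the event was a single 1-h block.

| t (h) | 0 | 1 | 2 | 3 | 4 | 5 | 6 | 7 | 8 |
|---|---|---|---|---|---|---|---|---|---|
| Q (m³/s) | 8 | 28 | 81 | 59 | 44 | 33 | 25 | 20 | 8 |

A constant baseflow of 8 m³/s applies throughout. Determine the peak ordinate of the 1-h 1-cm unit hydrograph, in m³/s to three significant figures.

U_p ≈ 40.6 m³/s

Direct runoff: 0.0, 20.0, 73.0, 51.0, 36.0, 25.0, 17.0, 12.0, 0.0 m³/s; ΣQ_DR = 234.0 m³/s, peak = 73.0 m³/s.
Runoff depth d = ΣQ_DR·Δt / A = 234.0 × 3600 / (46.8 km²) = 18.00 mm.
The 1-cm UH is the DRH scaled by (10 mm)/d, so U_p = 73.0 × 10/18.00 = 40.6 m³/s.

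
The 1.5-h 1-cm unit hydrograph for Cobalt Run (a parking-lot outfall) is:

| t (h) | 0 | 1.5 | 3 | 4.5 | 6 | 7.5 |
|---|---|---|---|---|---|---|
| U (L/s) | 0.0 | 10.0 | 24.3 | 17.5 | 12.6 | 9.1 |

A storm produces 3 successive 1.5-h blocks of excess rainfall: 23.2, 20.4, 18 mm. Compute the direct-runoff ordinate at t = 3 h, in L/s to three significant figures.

By discrete convolution, Q_j = Σ (P_i / 10 mm) · U_{j−i}.
At t = 3 h (j=2): Q = (23.2/10)·24.3 + (20.4/10)·10.0 + (18/10)·0.0 = 76.8 L/s.

Q ≈ 76.8 L/s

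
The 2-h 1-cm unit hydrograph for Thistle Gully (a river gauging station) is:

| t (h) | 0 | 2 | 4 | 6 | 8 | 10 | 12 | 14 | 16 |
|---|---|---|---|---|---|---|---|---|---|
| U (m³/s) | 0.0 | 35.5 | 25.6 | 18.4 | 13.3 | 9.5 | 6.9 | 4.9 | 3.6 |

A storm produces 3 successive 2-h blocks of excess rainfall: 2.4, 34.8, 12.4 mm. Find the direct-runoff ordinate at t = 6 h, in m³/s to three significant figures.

By discrete convolution, Q_j = Σ (P_i / 10 mm) · U_{j−i}.
At t = 6 h (j=3): Q = (2.4/10)·18.4 + (34.8/10)·25.6 + (12.4/10)·35.5 = 138 m³/s.

Q ≈ 138 m³/s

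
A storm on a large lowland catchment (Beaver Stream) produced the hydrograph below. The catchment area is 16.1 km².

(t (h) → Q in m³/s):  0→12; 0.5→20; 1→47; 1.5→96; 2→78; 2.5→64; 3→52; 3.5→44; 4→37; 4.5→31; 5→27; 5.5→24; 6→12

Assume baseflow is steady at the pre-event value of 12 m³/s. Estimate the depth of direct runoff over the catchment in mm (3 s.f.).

Direct runoff: 0.0, 8.0, 35.0, 84.0, 66.0, 52.0, 40.0, 32.0, 25.0, 19.0, 15.0, 12.0, 0.0 m³/s; ΣQ_DR = 388.0 m³/s.
V = ΣQ_DR · Δt = 388.0 × 1800 s = 6.984 × 10^5 m³.
Over A = 16.1 km², depth = V / A = 43.4 mm.

d ≈ 43.4 mm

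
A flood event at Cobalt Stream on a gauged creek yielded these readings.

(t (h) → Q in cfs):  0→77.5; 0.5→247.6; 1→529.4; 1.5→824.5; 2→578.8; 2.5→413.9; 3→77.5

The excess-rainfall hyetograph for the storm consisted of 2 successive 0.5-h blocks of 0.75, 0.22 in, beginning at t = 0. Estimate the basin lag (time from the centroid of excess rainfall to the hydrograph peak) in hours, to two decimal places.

t_L ≈ 1.14 h

Centroid of excess rainfall: t_c = Σ P_i·t̄_i / ΣP_i = 0.3634 h (block centres at 0.25, 0.75 h).
Hydrograph peak occurs at t = 1.5 h, so basin lag t_L = 1.5 − 0.3634 = 1.14 h.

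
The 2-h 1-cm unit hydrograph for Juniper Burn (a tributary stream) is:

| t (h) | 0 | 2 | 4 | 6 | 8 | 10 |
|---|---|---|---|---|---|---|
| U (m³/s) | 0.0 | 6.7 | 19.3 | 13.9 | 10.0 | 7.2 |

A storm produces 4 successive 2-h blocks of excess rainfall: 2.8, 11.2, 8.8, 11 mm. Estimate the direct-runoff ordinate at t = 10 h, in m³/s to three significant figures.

Q ≈ 46.7 m³/s

By discrete convolution, Q_j = Σ (P_i / 10 mm) · U_{j−i}.
At t = 10 h (j=5): Q = (2.8/10)·7.2 + (11.2/10)·10.0 + (8.8/10)·13.9 + (11/10)·19.3 = 46.7 m³/s.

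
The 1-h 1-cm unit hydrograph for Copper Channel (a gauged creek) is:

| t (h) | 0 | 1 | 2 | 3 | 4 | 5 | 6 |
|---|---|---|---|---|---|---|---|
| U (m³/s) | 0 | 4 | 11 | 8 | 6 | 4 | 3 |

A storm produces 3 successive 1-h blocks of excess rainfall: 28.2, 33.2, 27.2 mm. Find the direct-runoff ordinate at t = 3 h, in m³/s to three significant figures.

Q ≈ 70.0 m³/s

By discrete convolution, Q_j = Σ (P_i / 10 mm) · U_{j−i}.
At t = 3 h (j=3): Q = (28.2/10)·8 + (33.2/10)·11 + (27.2/10)·4 = 70.0 m³/s.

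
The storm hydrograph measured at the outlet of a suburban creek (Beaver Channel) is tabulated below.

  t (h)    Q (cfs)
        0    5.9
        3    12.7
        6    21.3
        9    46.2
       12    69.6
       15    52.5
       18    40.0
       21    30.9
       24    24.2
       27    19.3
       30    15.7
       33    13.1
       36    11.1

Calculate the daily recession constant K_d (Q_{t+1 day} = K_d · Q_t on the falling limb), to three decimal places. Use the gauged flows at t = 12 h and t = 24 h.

Between t = 12 h and t = 24 h the flow falls from 69.6 to 24.2 cfs over 4×3 h = 12 h.
Per-interval ratio K = (24.2/69.6)^(1/4) = 0.7679; K_d = K^(24/3) = 0.121.

K_d ≈ 0.121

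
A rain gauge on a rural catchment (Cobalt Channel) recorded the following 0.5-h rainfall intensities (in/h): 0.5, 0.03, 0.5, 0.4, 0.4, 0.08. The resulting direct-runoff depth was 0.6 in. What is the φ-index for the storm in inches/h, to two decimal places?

Only the 4 blocks with intensity above φ contribute runoff: 0.5, 0.5, 0.4, 0.4 in/h.
Σ(I−φ)·Δt = d  ⇒  (0.5+0.5+0.4+0.4 − 4φ)·0.5 = 0.6
φ = (1.800 − 0.6/0.5) / 4 = 0.15 in/h.

φ ≈ 0.15 in/h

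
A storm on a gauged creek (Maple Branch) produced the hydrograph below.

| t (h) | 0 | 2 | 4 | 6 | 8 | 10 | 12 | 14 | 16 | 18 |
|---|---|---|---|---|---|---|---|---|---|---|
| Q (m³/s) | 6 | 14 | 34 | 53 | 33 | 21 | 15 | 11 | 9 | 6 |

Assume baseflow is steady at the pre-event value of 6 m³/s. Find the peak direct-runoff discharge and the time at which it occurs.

Q_p = 47.0 m³/s at t = 6 h

Subtracting baseflow gives direct-runoff ordinates: 0.0, 8.0, 28.0, 47.0, 27.0, 15.0, 9.0, 5.0, 3.0, 0.0 m³/s.
The maximum is 47.0 m³/s, occurring at the reading for t = 6 h.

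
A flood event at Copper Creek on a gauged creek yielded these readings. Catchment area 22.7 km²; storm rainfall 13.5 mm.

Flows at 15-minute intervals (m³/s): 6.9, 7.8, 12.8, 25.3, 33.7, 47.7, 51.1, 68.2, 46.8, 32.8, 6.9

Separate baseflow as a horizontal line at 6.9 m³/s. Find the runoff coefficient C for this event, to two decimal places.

C ≈ 0.78

ΣQ_DR = 264.1 m³/s; V = ΣQ_DR·Δt = 2.377 × 10^5 m³.
Runoff depth d = V / A = 10.47 mm.
C = d / P = 10.47 / 13.5 = 0.78.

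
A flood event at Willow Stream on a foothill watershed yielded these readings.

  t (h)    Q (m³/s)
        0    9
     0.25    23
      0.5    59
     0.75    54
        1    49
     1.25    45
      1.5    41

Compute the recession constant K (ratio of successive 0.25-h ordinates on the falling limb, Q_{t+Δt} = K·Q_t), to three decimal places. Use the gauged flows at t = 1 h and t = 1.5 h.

Using the recession-limb readings at t = 1 h and t = 1.5 h: Q falls from 49 to 41 m³/s over 2 intervals.
K = (Q₂/Q₁)^(1/2) = (41/49)^(1/2) = 0.915.

K ≈ 0.915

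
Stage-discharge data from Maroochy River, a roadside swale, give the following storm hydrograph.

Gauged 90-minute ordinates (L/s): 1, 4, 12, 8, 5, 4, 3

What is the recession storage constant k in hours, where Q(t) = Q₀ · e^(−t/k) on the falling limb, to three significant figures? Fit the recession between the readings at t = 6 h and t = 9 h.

On the falling limb, Q drops from 5 to 3 L/s between t = 6 h and t = 9 h (Δt = 3 h).
k = −Δt / ln(Q₂/Q₁) = −3 / ln(3/5) = 5.87 h.

k ≈ 5.87 h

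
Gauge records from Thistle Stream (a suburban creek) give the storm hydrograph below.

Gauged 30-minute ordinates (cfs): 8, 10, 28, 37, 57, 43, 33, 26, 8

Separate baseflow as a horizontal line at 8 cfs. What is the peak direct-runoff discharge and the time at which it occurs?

Q_p = 49.0 cfs at t = 2 h

Subtracting baseflow gives direct-runoff ordinates: 0.0, 2.0, 20.0, 29.0, 49.0, 35.0, 25.0, 18.0, 0.0 cfs.
The maximum is 49.0 cfs, occurring at the reading for t = 2 h.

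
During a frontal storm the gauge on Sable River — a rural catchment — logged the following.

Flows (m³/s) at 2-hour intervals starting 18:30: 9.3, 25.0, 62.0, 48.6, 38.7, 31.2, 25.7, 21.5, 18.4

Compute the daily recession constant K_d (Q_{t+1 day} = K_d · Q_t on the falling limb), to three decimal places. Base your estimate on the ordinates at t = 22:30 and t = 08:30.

K_d ≈ 0.079

Between t = 22:30 and t = 08:30 the flow falls from 62.0 to 21.5 m³/s over 5×2 h = 10 h.
Per-interval ratio K = (21.5/62.0)^(1/5) = 0.8091; K_d = K^(24/2) = 0.079.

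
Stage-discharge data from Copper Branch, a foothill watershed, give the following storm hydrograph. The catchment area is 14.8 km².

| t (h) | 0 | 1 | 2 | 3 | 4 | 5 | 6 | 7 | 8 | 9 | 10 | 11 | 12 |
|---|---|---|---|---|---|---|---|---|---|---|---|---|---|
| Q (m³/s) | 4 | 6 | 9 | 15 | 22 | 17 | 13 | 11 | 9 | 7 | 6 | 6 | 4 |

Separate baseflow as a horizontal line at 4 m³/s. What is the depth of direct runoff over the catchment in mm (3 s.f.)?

Direct runoff: 0.0, 2.0, 5.0, 11.0, 18.0, 13.0, 9.0, 7.0, 5.0, 3.0, 2.0, 2.0, 0.0 m³/s; ΣQ_DR = 77.00 m³/s.
V = ΣQ_DR · Δt = 77.00 × 3600 s = 2.772 × 10^5 m³.
Over A = 14.8 km², depth = V / A = 18.7 mm.

d ≈ 18.7 mm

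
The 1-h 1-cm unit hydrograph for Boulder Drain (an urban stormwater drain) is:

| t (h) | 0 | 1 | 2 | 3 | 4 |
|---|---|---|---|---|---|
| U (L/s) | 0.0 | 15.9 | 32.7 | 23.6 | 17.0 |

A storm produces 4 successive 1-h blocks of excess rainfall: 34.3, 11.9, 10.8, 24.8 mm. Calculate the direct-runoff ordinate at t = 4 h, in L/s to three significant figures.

By discrete convolution, Q_j = Σ (P_i / 10 mm) · U_{j−i}.
At t = 4 h (j=4): Q = (34.3/10)·17.0 + (11.9/10)·23.6 + (10.8/10)·32.7 + (24.8/10)·15.9 = 161 L/s.

Q ≈ 161 L/s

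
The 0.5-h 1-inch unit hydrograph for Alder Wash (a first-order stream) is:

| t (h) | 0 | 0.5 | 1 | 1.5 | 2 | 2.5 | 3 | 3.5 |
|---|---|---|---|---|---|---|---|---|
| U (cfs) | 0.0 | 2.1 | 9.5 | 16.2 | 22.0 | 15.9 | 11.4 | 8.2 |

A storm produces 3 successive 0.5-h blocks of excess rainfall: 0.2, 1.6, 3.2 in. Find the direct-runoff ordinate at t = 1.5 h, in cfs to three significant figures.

Q ≈ 25.2 cfs

By discrete convolution, Q_j = Σ (P_i / 1 in) · U_{j−i}.
At t = 1.5 h (j=3): Q = (0.2/1)·16.2 + (1.6/1)·9.5 + (3.2/1)·2.1 = 25.2 cfs.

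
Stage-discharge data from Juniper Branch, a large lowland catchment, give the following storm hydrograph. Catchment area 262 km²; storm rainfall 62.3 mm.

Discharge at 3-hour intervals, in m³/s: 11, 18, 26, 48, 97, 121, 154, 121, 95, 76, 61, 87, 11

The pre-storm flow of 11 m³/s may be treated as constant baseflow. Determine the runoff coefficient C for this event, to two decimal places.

C ≈ 0.52

ΣQ_DR = 783.0 m³/s; V = ΣQ_DR·Δt = 8.456 × 10^6 m³.
Runoff depth d = V / A = 32.28 mm.
C = d / P = 32.28 / 62.3 = 0.52.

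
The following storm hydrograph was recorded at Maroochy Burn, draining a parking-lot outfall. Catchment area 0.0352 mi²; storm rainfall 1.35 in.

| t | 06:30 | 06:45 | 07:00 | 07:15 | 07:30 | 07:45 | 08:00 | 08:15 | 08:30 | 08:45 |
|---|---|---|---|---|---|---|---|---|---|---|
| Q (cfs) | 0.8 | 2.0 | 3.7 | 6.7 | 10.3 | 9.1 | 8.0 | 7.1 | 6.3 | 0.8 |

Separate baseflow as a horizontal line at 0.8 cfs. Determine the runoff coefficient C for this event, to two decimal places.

ΣQ_DR = 46.80 cfs; V = ΣQ_DR·Δt = 42120 ft³.
Runoff depth d = V / A = 0.5151 in.
C = d / P = 0.5151 / 1.35 = 0.38.

C ≈ 0.38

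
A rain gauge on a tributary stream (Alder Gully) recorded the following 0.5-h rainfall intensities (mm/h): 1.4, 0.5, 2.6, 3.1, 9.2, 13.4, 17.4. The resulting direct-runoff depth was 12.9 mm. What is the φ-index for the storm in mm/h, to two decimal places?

φ ≈ 4.73 mm/h

Only the 3 blocks with intensity above φ contribute runoff: 9.2, 13.4, 17.4 mm/h.
Σ(I−φ)·Δt = d  ⇒  (9.2+13.4+17.4 − 3φ)·0.5 = 12.9
φ = (40.00 − 12.9/0.5) / 3 = 4.73 mm/h.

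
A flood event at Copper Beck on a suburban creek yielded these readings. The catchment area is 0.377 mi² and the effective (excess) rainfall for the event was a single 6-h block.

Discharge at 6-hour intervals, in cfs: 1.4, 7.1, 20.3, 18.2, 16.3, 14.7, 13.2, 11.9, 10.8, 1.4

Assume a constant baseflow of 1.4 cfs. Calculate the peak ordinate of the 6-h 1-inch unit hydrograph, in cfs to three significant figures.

Direct runoff: 0.0, 5.7, 18.9, 16.8, 14.9, 13.3, 11.8, 10.5, 9.4, 0.0 cfs; ΣQ_DR = 101.3 cfs, peak = 18.9 cfs.
Runoff depth d = ΣQ_DR·Δt / A = 101.3 × 21600 / (0.377 mi²) = 2.498 in.
The 1-inch UH is the DRH scaled by (1 in)/d, so U_p = 18.9 × 1/2.498 = 7.57 cfs.

U_p ≈ 7.57 cfs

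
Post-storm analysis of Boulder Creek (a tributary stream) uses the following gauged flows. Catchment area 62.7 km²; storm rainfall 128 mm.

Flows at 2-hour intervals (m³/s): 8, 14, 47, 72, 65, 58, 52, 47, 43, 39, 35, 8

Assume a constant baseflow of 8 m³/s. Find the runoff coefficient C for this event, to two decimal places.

C ≈ 0.35

ΣQ_DR = 392.0 m³/s; V = ΣQ_DR·Δt = 2.822 × 10^6 m³.
Runoff depth d = V / A = 45.01 mm.
C = d / P = 45.01 / 128 = 0.35.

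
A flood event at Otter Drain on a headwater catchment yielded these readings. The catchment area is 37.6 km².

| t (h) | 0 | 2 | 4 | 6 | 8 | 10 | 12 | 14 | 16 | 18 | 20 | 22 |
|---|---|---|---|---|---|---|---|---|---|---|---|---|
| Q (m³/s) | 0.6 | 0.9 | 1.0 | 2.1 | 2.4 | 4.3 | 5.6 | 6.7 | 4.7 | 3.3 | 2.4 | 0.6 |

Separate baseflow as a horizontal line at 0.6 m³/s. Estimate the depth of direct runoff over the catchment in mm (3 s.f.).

Direct runoff: 0.0, 0.3, 0.4, 1.5, 1.8, 3.7, 5.0, 6.1, 4.1, 2.7, 1.8, 0.0 m³/s; ΣQ_DR = 27.40 m³/s.
V = ΣQ_DR · Δt = 27.40 × 7200 s = 1.973 × 10^5 m³.
Over A = 37.6 km², depth = V / A = 5.25 mm.

d ≈ 5.25 mm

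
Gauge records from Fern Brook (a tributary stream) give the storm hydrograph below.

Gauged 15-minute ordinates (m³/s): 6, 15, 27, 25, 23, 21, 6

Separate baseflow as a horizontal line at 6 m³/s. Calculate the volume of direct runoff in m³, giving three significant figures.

Direct-runoff ordinates (Q − Q_b): 0.0, 9.0, 21.0, 19.0, 17.0, 15.0, 0.0 m³/s.
ΣQ_DR = 81.00 m³/s.
With Δt = 0.25 h = 900 s, V = ΣQ_DR · Δt = 81.00 × 900 = 72900 m³.

V ≈ 72900 m³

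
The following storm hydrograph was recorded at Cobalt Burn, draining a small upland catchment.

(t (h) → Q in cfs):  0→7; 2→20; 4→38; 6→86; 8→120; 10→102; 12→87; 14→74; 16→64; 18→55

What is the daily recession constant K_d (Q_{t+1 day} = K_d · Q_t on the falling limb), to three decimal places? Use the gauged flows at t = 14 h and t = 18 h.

K_d ≈ 0.169

Between t = 14 h and t = 18 h the flow falls from 74 to 55 cfs over 2×2 h = 4 h.
Per-interval ratio K = (55/74)^(1/2) = 0.8621; K_d = K^(24/2) = 0.169.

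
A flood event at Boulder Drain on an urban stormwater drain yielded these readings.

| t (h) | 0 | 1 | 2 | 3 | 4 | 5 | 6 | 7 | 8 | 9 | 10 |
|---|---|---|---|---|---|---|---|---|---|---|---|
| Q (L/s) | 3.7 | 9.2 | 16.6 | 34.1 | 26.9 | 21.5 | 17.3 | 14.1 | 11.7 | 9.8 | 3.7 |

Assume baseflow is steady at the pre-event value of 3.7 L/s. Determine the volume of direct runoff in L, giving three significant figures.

V ≈ 4.60 × 10^5 L

Direct-runoff ordinates (Q − Q_b): 0.0, 5.5, 12.9, 30.4, 23.2, 17.8, 13.6, 10.4, 8.0, 6.1, 0.0 L/s.
ΣQ_DR = 127.9 L/s.
With Δt = 1 h = 3600 s, V = ΣQ_DR · Δt = 127.9 × 3600 = 4.60 × 10^5 L.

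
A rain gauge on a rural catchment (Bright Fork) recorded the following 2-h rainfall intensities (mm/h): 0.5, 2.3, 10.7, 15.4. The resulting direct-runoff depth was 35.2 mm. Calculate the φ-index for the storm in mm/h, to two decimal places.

φ ≈ 4.25 mm/h

Only the 2 blocks with intensity above φ contribute runoff: 10.7, 15.4 mm/h.
Σ(I−φ)·Δt = d  ⇒  (10.7+15.4 − 2φ)·2 = 35.2
φ = (26.10 − 35.2/2) / 2 = 4.25 mm/h.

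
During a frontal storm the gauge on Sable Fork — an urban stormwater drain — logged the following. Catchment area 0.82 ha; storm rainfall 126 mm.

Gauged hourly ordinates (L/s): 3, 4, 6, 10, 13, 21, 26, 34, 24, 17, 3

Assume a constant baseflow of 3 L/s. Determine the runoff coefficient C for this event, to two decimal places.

ΣQ_DR = 128.0 L/s; V = ΣQ_DR·Δt = 4.608 × 10^5 L.
Runoff depth d = V / A = 56.20 mm.
C = d / P = 56.20 / 126 = 0.45.

C ≈ 0.45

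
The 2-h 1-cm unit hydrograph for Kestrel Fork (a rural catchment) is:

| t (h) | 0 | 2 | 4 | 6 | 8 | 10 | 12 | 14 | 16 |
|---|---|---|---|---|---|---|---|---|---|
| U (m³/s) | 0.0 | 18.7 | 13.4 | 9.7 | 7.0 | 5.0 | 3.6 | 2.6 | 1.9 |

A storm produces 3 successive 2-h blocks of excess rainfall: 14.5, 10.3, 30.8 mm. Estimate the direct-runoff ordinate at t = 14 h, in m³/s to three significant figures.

Q ≈ 22.9 m³/s

By discrete convolution, Q_j = Σ (P_i / 10 mm) · U_{j−i}.
At t = 14 h (j=7): Q = (14.5/10)·2.6 + (10.3/10)·3.6 + (30.8/10)·5.0 = 22.9 m³/s.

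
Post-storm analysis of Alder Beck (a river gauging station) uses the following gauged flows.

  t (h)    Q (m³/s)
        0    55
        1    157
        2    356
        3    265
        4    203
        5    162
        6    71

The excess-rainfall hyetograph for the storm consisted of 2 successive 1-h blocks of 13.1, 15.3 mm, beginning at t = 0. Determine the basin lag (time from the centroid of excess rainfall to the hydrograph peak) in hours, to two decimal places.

Centroid of excess rainfall: t_c = Σ P_i·t̄_i / ΣP_i = 1.0387 h (block centres at 0.5, 1.5 h).
Hydrograph peak occurs at t = 2 h, so basin lag t_L = 2 − 1.0387 = 0.96 h.

t_L ≈ 0.96 h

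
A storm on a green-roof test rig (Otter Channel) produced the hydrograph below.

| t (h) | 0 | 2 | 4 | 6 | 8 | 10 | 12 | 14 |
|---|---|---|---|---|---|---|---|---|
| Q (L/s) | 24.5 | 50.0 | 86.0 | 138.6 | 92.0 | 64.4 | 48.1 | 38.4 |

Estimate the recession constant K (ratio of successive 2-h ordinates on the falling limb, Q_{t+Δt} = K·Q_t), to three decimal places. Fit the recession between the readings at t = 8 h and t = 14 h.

K ≈ 0.747

Using the recession-limb readings at t = 8 h and t = 14 h: Q falls from 92.0 to 38.4 L/s over 3 intervals.
K = (Q₂/Q₁)^(1/3) = (38.4/92.0)^(1/3) = 0.747.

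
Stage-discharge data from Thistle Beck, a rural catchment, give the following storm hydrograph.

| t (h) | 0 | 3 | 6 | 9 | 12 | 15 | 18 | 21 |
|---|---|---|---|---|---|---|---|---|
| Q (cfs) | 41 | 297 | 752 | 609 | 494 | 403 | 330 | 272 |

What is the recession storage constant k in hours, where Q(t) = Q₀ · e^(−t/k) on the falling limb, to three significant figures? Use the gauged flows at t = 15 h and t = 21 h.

On the falling limb, Q drops from 403 to 272 cfs between t = 15 h and t = 21 h (Δt = 6 h).
k = −Δt / ln(Q₂/Q₁) = −6 / ln(272/403) = 15.3 h.

k ≈ 15.3 h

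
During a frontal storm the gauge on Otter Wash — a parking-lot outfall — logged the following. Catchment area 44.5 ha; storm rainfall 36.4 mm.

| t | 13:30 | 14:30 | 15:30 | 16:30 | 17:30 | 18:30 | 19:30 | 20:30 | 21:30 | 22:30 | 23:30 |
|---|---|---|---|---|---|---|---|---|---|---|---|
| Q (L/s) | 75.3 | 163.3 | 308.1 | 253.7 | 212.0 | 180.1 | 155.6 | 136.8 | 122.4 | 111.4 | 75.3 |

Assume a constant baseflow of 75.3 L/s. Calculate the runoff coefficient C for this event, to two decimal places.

ΣQ_DR = 965.7 L/s; V = ΣQ_DR·Δt = 3.477 × 10^6 L.
Runoff depth d = V / A = 7.812 mm.
C = d / P = 7.812 / 36.4 = 0.21.

C ≈ 0.21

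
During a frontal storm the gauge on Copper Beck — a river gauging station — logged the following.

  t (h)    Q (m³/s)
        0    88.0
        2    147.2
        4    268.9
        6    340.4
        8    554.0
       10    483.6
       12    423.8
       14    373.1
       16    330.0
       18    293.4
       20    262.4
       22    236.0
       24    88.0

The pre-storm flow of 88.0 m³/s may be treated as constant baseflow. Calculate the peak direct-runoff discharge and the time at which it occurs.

Subtracting baseflow gives direct-runoff ordinates: 0.0, 59.2, 180.9, 252.4, 466.0, 395.6, 335.8, 285.1, 242.0, 205.4, 174.4, 148.0, 0.0 m³/s.
The maximum is 466.0 m³/s, occurring at the reading for t = 8 h.

Q_p = 466.0 m³/s at t = 8 h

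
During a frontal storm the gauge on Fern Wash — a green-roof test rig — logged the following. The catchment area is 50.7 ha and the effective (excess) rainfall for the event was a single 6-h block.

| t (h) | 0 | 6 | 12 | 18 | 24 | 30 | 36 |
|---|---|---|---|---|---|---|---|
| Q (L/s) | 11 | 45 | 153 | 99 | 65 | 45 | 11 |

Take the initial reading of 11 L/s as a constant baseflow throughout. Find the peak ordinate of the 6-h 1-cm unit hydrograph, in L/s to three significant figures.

U_p ≈ 94.7 L/s

Direct runoff: 0.0, 34.0, 142.0, 88.0, 54.0, 34.0, 0.0 L/s; ΣQ_DR = 352.0 L/s, peak = 142.0 L/s.
Runoff depth d = ΣQ_DR·Δt / A = 352.0 × 21600 / (50.7 ha) = 15.00 mm.
The 1-cm UH is the DRH scaled by (10 mm)/d, so U_p = 142.0 × 10/15.00 = 94.7 L/s.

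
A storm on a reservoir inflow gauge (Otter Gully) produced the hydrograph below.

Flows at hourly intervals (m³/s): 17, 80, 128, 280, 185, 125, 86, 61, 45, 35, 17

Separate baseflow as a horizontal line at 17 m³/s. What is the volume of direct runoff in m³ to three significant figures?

Direct-runoff ordinates (Q − Q_b): 0.0, 63.0, 111.0, 263.0, 168.0, 108.0, 69.0, 44.0, 28.0, 18.0, 0.0 m³/s.
ΣQ_DR = 872.0 m³/s.
With Δt = 1 h = 3600 s, V = ΣQ_DR · Δt = 872.0 × 3600 = 3.14 × 10^6 m³.

V ≈ 3.14 × 10^6 m³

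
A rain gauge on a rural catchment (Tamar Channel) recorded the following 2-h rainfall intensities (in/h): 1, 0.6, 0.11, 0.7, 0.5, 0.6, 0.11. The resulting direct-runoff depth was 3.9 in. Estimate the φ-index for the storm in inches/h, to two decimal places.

Only the 5 blocks with intensity above φ contribute runoff: 1, 0.6, 0.7, 0.5, 0.6 in/h.
Σ(I−φ)·Δt = d  ⇒  (1+0.6+0.7+0.5+0.6 − 5φ)·2 = 3.9
φ = (3.400 − 3.9/2) / 5 = 0.29 in/h.

φ ≈ 0.29 in/h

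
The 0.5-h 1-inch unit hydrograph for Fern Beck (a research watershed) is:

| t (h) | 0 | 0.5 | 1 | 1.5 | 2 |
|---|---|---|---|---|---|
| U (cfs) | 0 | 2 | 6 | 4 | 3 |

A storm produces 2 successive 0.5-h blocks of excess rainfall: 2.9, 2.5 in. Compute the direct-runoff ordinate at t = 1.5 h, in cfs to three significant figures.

Q ≈ 26.6 cfs

By discrete convolution, Q_j = Σ (P_i / 1 in) · U_{j−i}.
At t = 1.5 h (j=3): Q = (2.9/1)·4 + (2.5/1)·6 = 26.6 cfs.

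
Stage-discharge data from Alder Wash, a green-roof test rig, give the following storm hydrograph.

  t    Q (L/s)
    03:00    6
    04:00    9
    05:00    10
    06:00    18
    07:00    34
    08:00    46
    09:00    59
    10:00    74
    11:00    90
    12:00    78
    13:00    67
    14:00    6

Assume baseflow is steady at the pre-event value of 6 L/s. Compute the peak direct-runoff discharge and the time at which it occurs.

Q_p = 84.0 L/s at t = 11:00

Subtracting baseflow gives direct-runoff ordinates: 0.0, 3.0, 4.0, 12.0, 28.0, 40.0, 53.0, 68.0, 84.0, 72.0, 61.0, 0.0 L/s.
The maximum is 84.0 L/s, occurring at the reading for t = 11:00.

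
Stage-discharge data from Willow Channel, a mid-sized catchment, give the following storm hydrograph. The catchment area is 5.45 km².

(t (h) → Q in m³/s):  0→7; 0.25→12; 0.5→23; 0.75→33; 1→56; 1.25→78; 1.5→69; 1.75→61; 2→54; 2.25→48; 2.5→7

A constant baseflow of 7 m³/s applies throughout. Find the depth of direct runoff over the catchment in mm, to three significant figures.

Direct runoff: 0.0, 5.0, 16.0, 26.0, 49.0, 71.0, 62.0, 54.0, 47.0, 41.0, 0.0 m³/s; ΣQ_DR = 371.0 m³/s.
V = ΣQ_DR · Δt = 371.0 × 900 s = 3.339 × 10^5 m³.
Over A = 5.45 km², depth = V / A = 61.3 mm.

d ≈ 61.3 mm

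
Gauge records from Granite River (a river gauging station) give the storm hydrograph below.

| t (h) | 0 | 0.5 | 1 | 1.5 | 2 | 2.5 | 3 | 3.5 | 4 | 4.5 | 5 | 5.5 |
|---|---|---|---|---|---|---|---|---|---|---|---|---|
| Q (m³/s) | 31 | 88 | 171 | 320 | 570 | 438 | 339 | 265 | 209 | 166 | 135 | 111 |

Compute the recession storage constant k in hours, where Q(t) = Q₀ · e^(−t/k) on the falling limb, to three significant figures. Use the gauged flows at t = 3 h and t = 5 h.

On the falling limb, Q drops from 339 to 135 m³/s between t = 3 h and t = 5 h (Δt = 2 h).
k = −Δt / ln(Q₂/Q₁) = −2 / ln(135/339) = 2.17 h.

k ≈ 2.17 h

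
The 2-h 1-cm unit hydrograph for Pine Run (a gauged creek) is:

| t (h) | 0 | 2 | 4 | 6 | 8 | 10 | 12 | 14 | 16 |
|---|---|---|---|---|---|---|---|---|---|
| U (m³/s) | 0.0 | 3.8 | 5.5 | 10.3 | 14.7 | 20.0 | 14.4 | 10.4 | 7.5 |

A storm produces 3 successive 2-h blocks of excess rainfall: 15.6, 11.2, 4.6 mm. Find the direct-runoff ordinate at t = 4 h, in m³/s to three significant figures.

By discrete convolution, Q_j = Σ (P_i / 10 mm) · U_{j−i}.
At t = 4 h (j=2): Q = (15.6/10)·5.5 + (11.2/10)·3.8 + (4.6/10)·0.0 = 12.8 m³/s.

Q ≈ 12.8 m³/s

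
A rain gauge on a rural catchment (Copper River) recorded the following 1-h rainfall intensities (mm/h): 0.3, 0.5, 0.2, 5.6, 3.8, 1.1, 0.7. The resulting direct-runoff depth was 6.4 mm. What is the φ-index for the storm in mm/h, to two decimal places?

Only the 2 blocks with intensity above φ contribute runoff: 5.6, 3.8 mm/h.
Σ(I−φ)·Δt = d  ⇒  (5.6+3.8 − 2φ)·1 = 6.4
φ = (9.400 − 6.4/1) / 2 = 1.50 mm/h.

φ ≈ 1.50 mm/h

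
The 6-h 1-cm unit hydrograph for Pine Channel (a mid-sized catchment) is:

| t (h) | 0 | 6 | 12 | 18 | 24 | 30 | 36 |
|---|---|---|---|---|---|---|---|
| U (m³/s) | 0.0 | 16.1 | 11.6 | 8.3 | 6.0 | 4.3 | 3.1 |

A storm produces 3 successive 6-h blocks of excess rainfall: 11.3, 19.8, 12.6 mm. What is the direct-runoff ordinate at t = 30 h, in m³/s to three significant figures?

Q ≈ 27.2 m³/s

By discrete convolution, Q_j = Σ (P_i / 10 mm) · U_{j−i}.
At t = 30 h (j=5): Q = (11.3/10)·4.3 + (19.8/10)·6.0 + (12.6/10)·8.3 = 27.2 m³/s.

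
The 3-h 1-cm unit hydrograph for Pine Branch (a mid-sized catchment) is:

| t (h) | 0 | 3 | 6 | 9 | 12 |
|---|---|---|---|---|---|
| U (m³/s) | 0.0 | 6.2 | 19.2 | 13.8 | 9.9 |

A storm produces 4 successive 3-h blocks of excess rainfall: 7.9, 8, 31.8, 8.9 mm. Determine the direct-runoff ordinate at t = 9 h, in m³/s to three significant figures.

By discrete convolution, Q_j = Σ (P_i / 10 mm) · U_{j−i}.
At t = 9 h (j=3): Q = (7.9/10)·13.8 + (8/10)·19.2 + (31.8/10)·6.2 + (8.9/10)·0.0 = 46.0 m³/s.

Q ≈ 46.0 m³/s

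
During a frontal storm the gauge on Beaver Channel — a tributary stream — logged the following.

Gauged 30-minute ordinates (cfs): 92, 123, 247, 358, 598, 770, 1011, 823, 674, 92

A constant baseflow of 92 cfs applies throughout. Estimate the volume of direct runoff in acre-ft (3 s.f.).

V ≈ 160 acre-ft

Direct-runoff ordinates (Q − Q_b): 0.0, 31.0, 155.0, 266.0, 506.0, 678.0, 919.0, 731.0, 582.0, 0.0 cfs.
ΣQ_DR = 3868 cfs.
With Δt = 0.5 h = 1800 s, V = ΣQ_DR · Δt = 3868 × 1800 = 6.96 × 10^6 ft³ = 160 acre-ft.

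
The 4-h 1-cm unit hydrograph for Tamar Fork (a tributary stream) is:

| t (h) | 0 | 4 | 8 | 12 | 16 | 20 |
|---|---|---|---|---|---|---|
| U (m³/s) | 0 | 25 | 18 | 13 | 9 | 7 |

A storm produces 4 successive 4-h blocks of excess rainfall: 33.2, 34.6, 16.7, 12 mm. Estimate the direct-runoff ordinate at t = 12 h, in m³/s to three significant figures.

By discrete convolution, Q_j = Σ (P_i / 10 mm) · U_{j−i}.
At t = 12 h (j=3): Q = (33.2/10)·13 + (34.6/10)·18 + (16.7/10)·25 + (12/10)·0 = 147 m³/s.

Q ≈ 147 m³/s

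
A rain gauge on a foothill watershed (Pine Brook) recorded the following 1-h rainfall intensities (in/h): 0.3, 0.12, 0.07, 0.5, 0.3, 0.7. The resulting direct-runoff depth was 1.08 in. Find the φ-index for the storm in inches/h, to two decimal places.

φ ≈ 0.18 in/h

Only the 4 blocks with intensity above φ contribute runoff: 0.3, 0.5, 0.3, 0.7 in/h.
Σ(I−φ)·Δt = d  ⇒  (0.3+0.5+0.3+0.7 − 4φ)·1 = 1.08
φ = (1.800 − 1.08/1) / 4 = 0.18 in/h.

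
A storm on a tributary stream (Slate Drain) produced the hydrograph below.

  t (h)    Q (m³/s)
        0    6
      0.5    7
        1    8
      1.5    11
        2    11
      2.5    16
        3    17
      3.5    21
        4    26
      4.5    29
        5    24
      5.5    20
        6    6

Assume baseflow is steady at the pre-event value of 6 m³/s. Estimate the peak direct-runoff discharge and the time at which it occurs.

Subtracting baseflow gives direct-runoff ordinates: 0.0, 1.0, 2.0, 5.0, 5.0, 10.0, 11.0, 15.0, 20.0, 23.0, 18.0, 14.0, 0.0 m³/s.
The maximum is 23.0 m³/s, occurring at the reading for t = 4.5 h.

Q_p = 23.0 m³/s at t = 4.5 h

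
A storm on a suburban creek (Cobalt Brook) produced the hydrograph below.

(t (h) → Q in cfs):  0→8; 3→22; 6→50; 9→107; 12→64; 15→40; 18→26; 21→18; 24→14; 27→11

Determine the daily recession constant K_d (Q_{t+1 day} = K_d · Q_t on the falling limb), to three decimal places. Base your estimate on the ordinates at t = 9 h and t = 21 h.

K_d ≈ 0.028

Between t = 9 h and t = 21 h the flow falls from 107 to 18 cfs over 4×3 h = 12 h.
Per-interval ratio K = (18/107)^(1/4) = 0.6404; K_d = K^(24/3) = 0.028.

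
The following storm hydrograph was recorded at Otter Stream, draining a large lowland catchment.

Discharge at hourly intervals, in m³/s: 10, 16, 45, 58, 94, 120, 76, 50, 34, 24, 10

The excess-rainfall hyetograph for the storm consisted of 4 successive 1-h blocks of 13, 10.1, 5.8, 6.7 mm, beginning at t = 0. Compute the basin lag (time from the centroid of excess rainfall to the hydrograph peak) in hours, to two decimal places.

t_L ≈ 3.33 h

Centroid of excess rainfall: t_c = Σ P_i·t̄_i / ΣP_i = 1.6742 h (block centres at 0.5, 1.5, 2.5, 3.5 h).
Hydrograph peak occurs at t = 5 h, so basin lag t_L = 5 − 1.6742 = 3.33 h.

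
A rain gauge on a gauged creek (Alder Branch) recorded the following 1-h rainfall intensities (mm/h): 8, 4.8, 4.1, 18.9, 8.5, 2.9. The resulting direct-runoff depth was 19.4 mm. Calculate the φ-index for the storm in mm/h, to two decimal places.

φ ≈ 5.33 mm/h

Only the 3 blocks with intensity above φ contribute runoff: 8, 18.9, 8.5 mm/h.
Σ(I−φ)·Δt = d  ⇒  (8+18.9+8.5 − 3φ)·1 = 19.4
φ = (35.40 − 19.4/1) / 3 = 5.33 mm/h.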